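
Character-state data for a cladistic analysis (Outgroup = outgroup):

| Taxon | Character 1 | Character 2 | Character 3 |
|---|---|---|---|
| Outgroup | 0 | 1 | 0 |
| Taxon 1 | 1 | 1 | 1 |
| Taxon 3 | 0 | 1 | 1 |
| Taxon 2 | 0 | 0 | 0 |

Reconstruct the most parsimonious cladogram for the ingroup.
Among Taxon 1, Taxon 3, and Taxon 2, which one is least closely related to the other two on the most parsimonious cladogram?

Taxon 2

Character polarity is set by the outgroup: the derived state is whichever differs from the outgroup's state, so for Character 2 the derived state is '0', and for the remaining characters it is '1'.
Character 1 (derived state '1') is unique to Taxon 1 (autapomorphy; uninformative for grouping).
Character 2: derived state '0' in Taxon 2 only — an autapomorphy, so it tells us nothing about relationships among taxa.
Only Taxon 1 and Taxon 3 show the derived state '1' for Character 3, supporting them as a clade.
Most parsimonious ingroup topology: ((Taxon 1,Taxon 3),Taxon 2).
Taxon 1 and Taxon 3 share a more recent common ancestor with each other than either does with Taxon 2, so Taxon 2 is the least closely related of the three.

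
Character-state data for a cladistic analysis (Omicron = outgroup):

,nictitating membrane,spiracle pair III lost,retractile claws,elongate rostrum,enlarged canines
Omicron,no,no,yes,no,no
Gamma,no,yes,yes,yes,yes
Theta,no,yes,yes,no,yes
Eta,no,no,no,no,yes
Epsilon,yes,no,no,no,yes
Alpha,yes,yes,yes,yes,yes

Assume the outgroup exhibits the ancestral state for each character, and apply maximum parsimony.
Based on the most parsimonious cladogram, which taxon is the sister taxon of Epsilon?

Character polarity is set by the outgroup: the derived state is whichever differs from the outgroup's state, so for retractile claws the derived state is 'no', and for the remaining characters it is 'yes'.
nictitating membrane (state 'yes') occurs in Alpha and Epsilon but conflicts with the nesting implied by the other characters — most parsimoniously interpreted as homoplasy.
spiracle pair III lost: derived state 'yes' in Alpha, Gamma, and Theta only — synapomorphy for {Alpha, Gamma, Theta}.
retractile claws: derived state 'no' in Epsilon and Eta only — synapomorphy for {Epsilon, Eta}.
Only Alpha and Gamma show the derived state 'yes' for elongate rostrum, supporting them as a clade.
All ingroup taxa share the derived state 'yes' for enlarged canines; it defines the ingroup but does not resolve relationships within it.
Most parsimonious ingroup topology: (((Gamma,Alpha),Theta),(Eta,Epsilon)).
Epsilon and Eta form a cherry on this tree, so they are sister taxa.

Eta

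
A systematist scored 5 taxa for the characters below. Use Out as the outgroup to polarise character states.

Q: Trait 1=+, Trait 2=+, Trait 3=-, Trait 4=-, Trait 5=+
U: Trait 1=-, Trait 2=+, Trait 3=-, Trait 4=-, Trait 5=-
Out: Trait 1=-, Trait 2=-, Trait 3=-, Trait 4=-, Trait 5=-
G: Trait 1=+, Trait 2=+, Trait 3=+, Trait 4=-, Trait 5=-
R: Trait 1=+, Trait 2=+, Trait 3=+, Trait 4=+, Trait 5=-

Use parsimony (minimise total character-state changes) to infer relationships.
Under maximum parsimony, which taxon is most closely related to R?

The outgroup has state '-' for every character, so '+' is the derived state throughout.
Trait 1 (derived state '+') is shared by G, Q, and R — a synapomorphy uniting that clade.
All ingroup taxa share the derived state '+' for Trait 2; it defines the ingroup but does not resolve relationships within it.
Trait 3 (derived state '+') is shared by G and R — a synapomorphy uniting that clade.
Trait 4: derived state '+' in R only — an autapomorphy, so it tells us nothing about relationships among taxa.
Trait 5: derived state '+' in Q only — an autapomorphy, so it tells us nothing about relationships among taxa.
Most parsimonious ingroup topology: ((Q,(R,G)),U).
R and G form a cherry on this tree, so they are sister taxa.

G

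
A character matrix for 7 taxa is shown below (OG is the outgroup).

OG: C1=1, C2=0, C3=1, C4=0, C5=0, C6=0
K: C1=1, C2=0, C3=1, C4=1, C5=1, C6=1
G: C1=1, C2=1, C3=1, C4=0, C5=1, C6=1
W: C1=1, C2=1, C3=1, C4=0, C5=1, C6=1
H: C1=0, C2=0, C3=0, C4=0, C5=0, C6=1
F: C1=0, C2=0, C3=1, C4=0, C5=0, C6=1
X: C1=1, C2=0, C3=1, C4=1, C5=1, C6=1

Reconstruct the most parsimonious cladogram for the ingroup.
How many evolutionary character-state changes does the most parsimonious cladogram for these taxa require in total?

Character polarity is set by the outgroup: the derived state is whichever differs from the outgroup's state, so for C1, C3 the derived state is '0', and for the remaining characters it is '1'.
Only F and H show the derived state '0' for C1, supporting them as a clade.
C2 (derived state '1') is shared by G and W — a synapomorphy uniting that clade.
C3: derived state '0' in H only — an autapomorphy, so it tells us nothing about relationships among taxa.
C4 (derived state '1') is shared by K and X — a synapomorphy uniting that clade.
C5 (derived state '1') is shared by G, K, W, and X — a synapomorphy uniting that clade.
C6 (derived state '1') is shared by all ingroup taxa — unites the whole ingroup.
Most parsimonious ingroup topology: (((K,X),(G,W)),(H,F)).
Changes per character on this tree: C1: 1; C2: 1; C3: 1; C4: 1; C5: 1; C6: 1.
Total = 6.

6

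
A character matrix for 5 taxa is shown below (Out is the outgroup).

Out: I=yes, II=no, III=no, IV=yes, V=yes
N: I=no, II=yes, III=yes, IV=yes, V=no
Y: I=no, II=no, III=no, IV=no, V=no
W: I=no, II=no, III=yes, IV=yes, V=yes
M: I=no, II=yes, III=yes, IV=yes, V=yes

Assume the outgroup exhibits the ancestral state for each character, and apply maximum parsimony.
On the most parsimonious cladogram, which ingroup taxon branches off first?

Character polarity is set by the outgroup: the derived state is whichever differs from the outgroup's state, so for I, IV, V the derived state is 'no', and for the remaining characters it is 'yes'.
All ingroup taxa share the derived state 'no' for I; it defines the ingroup but does not resolve relationships within it.
II: derived state 'yes' in M and N only — synapomorphy for {M, N}.
III: derived state 'yes' in M, N, and W only — synapomorphy for {M, N, W}.
IV: derived state 'no' in Y only — an autapomorphy, so it tells us nothing about relationships among taxa.
V (state 'no') occurs in N and Y but conflicts with the nesting implied by the other characters — most parsimoniously interpreted as homoplasy.
Most parsimonious ingroup topology: (((N,M),W),Y).
Y is sister to the clade containing all other ingroup taxa, so it is the earliest-diverging (most basal) ingroup lineage.

Y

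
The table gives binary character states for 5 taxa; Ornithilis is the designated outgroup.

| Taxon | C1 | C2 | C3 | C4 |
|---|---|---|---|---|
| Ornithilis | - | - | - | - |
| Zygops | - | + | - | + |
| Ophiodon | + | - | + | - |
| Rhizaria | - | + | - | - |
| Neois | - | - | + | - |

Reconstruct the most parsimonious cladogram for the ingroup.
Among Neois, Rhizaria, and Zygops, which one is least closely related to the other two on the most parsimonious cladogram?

Neois

The outgroup has state '-' for every character, so '+' is the derived state throughout.
C1 (derived state '+') is unique to Ophiodon (autapomorphy; uninformative for grouping).
Only Rhizaria and Zygops show the derived state '+' for C2, supporting them as a clade.
C3 (derived state '+') is shared by Neois and Ophiodon — a synapomorphy uniting that clade.
C4 (derived state '+') is unique to Zygops (autapomorphy; uninformative for grouping).
Most parsimonious ingroup topology: ((Zygops,Rhizaria),(Ophiodon,Neois)).
Rhizaria and Zygops share a more recent common ancestor with each other than either does with Neois, so Neois is the least closely related of the three.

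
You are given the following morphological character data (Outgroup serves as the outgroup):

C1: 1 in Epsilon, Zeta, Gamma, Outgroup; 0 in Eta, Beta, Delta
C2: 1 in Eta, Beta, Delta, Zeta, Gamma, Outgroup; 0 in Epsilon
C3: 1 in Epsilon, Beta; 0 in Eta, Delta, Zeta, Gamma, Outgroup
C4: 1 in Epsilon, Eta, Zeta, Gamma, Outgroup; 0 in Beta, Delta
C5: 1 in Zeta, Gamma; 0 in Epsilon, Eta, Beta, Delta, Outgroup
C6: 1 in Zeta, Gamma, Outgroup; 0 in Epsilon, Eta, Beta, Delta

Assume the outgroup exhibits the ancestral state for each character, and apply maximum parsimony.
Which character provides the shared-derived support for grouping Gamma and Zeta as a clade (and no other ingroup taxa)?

Character polarity is set by the outgroup: the derived state is whichever differs from the outgroup's state, so for C1, C2, C4, C6 the derived state is '0', and for the remaining characters it is '1'.
C1 (derived state '0') is shared by Beta, Delta, and Eta — a synapomorphy uniting that clade.
C2: derived state '0' in Epsilon only — an autapomorphy, so it tells us nothing about relationships among taxa.
C3 (state '1') occurs in Beta and Epsilon but conflicts with the nesting implied by the other characters — most parsimoniously interpreted as homoplasy.
C4 (derived state '0') is shared by Beta and Delta — a synapomorphy uniting that clade.
C5: derived state '1' in Gamma and Zeta only — synapomorphy for {Gamma, Zeta}.
C6 (derived state '0') is shared by Beta, Delta, Epsilon, and Eta — a synapomorphy uniting that clade.
Most parsimonious ingroup topology: ((((Delta,Beta),Eta),Epsilon),(Zeta,Gamma)).
The clade {Gamma, Zeta} is supported by C5: its derived state '1' occurs in exactly those taxa and in no other taxon (including the outgroup).

C5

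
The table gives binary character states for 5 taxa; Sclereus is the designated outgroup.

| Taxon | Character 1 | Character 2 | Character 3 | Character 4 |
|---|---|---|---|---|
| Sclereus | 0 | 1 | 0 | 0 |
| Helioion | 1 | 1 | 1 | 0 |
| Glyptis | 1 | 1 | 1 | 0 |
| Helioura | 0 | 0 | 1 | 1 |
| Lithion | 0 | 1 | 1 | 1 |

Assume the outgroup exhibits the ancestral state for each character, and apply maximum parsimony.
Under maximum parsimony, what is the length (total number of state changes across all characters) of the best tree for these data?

Character polarity is set by the outgroup: the derived state is whichever differs from the outgroup's state, so for Character 2 the derived state is '0', and for the remaining characters it is '1'.
Character 1 (derived state '1') is shared by Glyptis and Helioion — a synapomorphy uniting that clade.
Character 2 (derived state '0') is unique to Helioura (autapomorphy; uninformative for grouping).
All ingroup taxa share the derived state '1' for Character 3; it defines the ingroup but does not resolve relationships within it.
Only Helioura and Lithion show the derived state '1' for Character 4, supporting them as a clade.
Most parsimonious ingroup topology: ((Helioion,Glyptis),(Helioura,Lithion)).
Changes per character on this tree: Character 1: 1; Character 2: 1; Character 3: 1; Character 4: 1.
Total = 4.

4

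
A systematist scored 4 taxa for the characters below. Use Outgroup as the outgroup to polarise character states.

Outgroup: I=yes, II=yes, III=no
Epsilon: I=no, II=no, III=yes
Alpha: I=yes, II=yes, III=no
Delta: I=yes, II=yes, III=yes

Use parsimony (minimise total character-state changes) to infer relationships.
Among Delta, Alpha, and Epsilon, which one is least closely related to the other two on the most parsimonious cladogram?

Alpha

Character polarity is set by the outgroup: the derived state is whichever differs from the outgroup's state, so for I, II the derived state is 'no', and for the remaining characters it is 'yes'.
I (derived state 'no') is unique to Epsilon (autapomorphy; uninformative for grouping).
II: derived state 'no' in Epsilon only — an autapomorphy, so it tells us nothing about relationships among taxa.
Only Delta and Epsilon show the derived state 'yes' for III, supporting them as a clade.
Most parsimonious ingroup topology: ((Epsilon,Delta),Alpha).
Epsilon and Delta share a more recent common ancestor with each other than either does with Alpha, so Alpha is the least closely related of the three.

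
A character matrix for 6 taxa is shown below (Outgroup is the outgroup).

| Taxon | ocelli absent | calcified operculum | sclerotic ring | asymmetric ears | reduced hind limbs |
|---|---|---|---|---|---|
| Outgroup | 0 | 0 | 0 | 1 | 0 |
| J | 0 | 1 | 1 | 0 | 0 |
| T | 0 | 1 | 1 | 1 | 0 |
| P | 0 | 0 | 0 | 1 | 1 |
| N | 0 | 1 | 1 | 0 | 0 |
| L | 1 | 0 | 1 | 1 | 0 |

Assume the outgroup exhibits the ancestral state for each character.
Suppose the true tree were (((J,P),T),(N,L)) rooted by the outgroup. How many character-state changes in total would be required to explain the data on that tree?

Map each character onto (((J,P),T),(N,L)) (rooted by Outgroup) and count the minimum state changes it requires (Fitch parsimony):
ocelli absent: 1; calcified operculum: 3; sclerotic ring: 2; asymmetric ears: 2; reduced hind limbs: 1.
Total tree length = 9.

9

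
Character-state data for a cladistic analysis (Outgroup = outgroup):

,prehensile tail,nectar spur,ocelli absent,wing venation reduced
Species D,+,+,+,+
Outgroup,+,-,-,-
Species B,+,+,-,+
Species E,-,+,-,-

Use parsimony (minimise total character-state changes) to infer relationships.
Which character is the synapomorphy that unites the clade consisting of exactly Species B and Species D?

wing venation reduced

Character polarity is set by the outgroup: the derived state is whichever differs from the outgroup's state, so for prehensile tail the derived state is '-', and for the remaining characters it is '+'.
prehensile tail: derived state '-' in Species E only — an autapomorphy, so it tells us nothing about relationships among taxa.
All ingroup taxa share the derived state '+' for nectar spur; it defines the ingroup but does not resolve relationships within it.
ocelli absent (derived state '+') is unique to Species D (autapomorphy; uninformative for grouping).
Only Species B and Species D show the derived state '+' for wing venation reduced, supporting them as a clade.
Most parsimonious ingroup topology: (Species E,(Species D,Species B)).
The clade {Species B, Species D} is supported by wing venation reduced: its derived state '+' occurs in exactly those taxa and in no other taxon (including the outgroup).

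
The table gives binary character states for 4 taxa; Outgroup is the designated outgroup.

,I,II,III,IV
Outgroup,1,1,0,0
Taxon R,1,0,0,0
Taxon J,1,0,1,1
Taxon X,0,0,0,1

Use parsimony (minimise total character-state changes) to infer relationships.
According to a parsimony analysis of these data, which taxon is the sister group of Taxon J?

Character polarity is set by the outgroup: the derived state is whichever differs from the outgroup's state, so for I, II the derived state is '0', and for the remaining characters it is '1'.
I (derived state '0') is unique to Taxon X (autapomorphy; uninformative for grouping).
All ingroup taxa share the derived state '0' for II; it defines the ingroup but does not resolve relationships within it.
III (derived state '1') is unique to Taxon J (autapomorphy; uninformative for grouping).
Only Taxon J and Taxon X show the derived state '1' for IV, supporting them as a clade.
Most parsimonious ingroup topology: (Taxon R,(Taxon J,Taxon X)).
Taxon J and Taxon X form a cherry on this tree, so they are sister taxa.

Taxon X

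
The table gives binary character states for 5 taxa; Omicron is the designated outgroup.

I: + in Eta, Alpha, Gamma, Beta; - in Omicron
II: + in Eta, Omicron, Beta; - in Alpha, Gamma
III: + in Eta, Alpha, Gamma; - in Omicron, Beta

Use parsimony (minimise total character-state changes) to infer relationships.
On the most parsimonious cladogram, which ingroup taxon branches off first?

Character polarity is set by the outgroup: the derived state is whichever differs from the outgroup's state, so for II the derived state is '-', and for the remaining characters it is '+'.
I (derived state '+') is shared by all ingroup taxa — unites the whole ingroup.
II: derived state '-' in Alpha and Gamma only — synapomorphy for {Alpha, Gamma}.
III: derived state '+' in Alpha, Eta, and Gamma only — synapomorphy for {Alpha, Eta, Gamma}.
Most parsimonious ingroup topology: (((Gamma,Alpha),Eta),Beta).
Beta is sister to the clade containing all other ingroup taxa, so it is the earliest-diverging (most basal) ingroup lineage.

Beta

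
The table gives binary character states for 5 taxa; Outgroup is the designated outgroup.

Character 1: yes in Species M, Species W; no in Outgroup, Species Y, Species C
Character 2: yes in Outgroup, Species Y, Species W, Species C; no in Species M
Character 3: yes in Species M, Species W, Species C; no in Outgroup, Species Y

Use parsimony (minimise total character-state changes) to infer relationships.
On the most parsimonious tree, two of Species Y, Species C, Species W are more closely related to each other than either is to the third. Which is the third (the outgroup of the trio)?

Species Y

Character polarity is set by the outgroup: the derived state is whichever differs from the outgroup's state, so for Character 2 the derived state is 'no', and for the remaining characters it is 'yes'.
Character 1: derived state 'yes' in Species M and Species W only — synapomorphy for {Species M, Species W}.
Character 2 (derived state 'no') is unique to Species M (autapomorphy; uninformative for grouping).
Character 3: derived state 'yes' in Species C, Species M, and Species W only — synapomorphy for {Species C, Species M, Species W}.
Most parsimonious ingroup topology: (Species Y,((Species M,Species W),Species C)).
Species C and Species W share a more recent common ancestor with each other than either does with Species Y, so Species Y is the least closely related of the three.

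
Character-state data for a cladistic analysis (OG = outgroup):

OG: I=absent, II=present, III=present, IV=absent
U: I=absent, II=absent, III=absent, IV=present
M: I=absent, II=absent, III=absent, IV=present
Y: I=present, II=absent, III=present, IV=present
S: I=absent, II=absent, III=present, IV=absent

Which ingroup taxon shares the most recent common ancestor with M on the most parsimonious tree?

Character polarity is set by the outgroup: the derived state is whichever differs from the outgroup's state, so for II, III the derived state is 'absent', and for the remaining characters it is 'present'.
I: derived state 'present' in Y only — an autapomorphy, so it tells us nothing about relationships among taxa.
All ingroup taxa share the derived state 'absent' for II; it defines the ingroup but does not resolve relationships within it.
III (derived state 'absent') is shared by M and U — a synapomorphy uniting that clade.
Only M, U, and Y show the derived state 'present' for IV, supporting them as a clade.
Most parsimonious ingroup topology: (S,(Y,(M,U))).
M and U form a cherry on this tree, so they are sister taxa.

U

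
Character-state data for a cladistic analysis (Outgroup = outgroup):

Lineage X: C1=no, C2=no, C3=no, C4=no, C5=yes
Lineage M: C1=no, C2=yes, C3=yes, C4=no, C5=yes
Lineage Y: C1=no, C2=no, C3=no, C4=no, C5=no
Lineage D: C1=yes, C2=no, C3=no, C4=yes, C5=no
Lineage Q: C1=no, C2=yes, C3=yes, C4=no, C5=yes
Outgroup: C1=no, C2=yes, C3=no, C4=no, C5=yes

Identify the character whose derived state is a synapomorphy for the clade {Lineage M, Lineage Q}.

C3

Character polarity is set by the outgroup: the derived state is whichever differs from the outgroup's state, so for C2, C5 the derived state is 'no', and for the remaining characters it is 'yes'.
C1 (derived state 'yes') is unique to Lineage D (autapomorphy; uninformative for grouping).
C2: derived state 'no' in Lineage D, Lineage X, and Lineage Y only — synapomorphy for {Lineage D, Lineage X, Lineage Y}.
C3: derived state 'yes' in Lineage M and Lineage Q only — synapomorphy for {Lineage M, Lineage Q}.
C4 (derived state 'yes') is unique to Lineage D (autapomorphy; uninformative for grouping).
C5: derived state 'no' in Lineage D and Lineage Y only — synapomorphy for {Lineage D, Lineage Y}.
Most parsimonious ingroup topology: (((Lineage Y,Lineage D),Lineage X),(Lineage M,Lineage Q)).
The clade {Lineage M, Lineage Q} is supported by C3: its derived state 'yes' occurs in exactly those taxa and in no other taxon (including the outgroup).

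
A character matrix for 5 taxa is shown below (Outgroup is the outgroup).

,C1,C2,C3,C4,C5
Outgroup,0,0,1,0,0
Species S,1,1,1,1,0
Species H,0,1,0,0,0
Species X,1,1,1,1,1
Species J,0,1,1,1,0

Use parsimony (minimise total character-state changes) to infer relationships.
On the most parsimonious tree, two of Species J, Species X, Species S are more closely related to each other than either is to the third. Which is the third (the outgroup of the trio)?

Species J

Character polarity is set by the outgroup: the derived state is whichever differs from the outgroup's state, so for C3 the derived state is '0', and for the remaining characters it is '1'.
C1: derived state '1' in Species S and Species X only — synapomorphy for {Species S, Species X}.
All ingroup taxa share the derived state '1' for C2; it defines the ingroup but does not resolve relationships within it.
C3: derived state '0' in Species H only — an autapomorphy, so it tells us nothing about relationships among taxa.
Only Species J, Species S, and Species X show the derived state '1' for C4, supporting them as a clade.
C5 (derived state '1') is unique to Species X (autapomorphy; uninformative for grouping).
Most parsimonious ingroup topology: (((Species S,Species X),Species J),Species H).
Species X and Species S share a more recent common ancestor with each other than either does with Species J, so Species J is the least closely related of the three.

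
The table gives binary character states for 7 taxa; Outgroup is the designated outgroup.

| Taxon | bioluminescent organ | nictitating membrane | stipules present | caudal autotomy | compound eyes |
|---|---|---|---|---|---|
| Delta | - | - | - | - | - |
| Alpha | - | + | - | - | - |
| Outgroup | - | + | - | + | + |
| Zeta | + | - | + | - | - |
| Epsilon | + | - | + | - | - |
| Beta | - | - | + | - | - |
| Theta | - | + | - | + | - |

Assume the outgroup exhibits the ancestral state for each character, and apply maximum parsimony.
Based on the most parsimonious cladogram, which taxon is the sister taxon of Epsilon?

Zeta

Character polarity is set by the outgroup: the derived state is whichever differs from the outgroup's state, so for nictitating membrane, caudal autotomy, compound eyes the derived state is '-', and for the remaining characters it is '+'.
Only Epsilon and Zeta show the derived state '+' for bioluminescent organ, supporting them as a clade.
nictitating membrane: derived state '-' in Beta, Delta, Epsilon, and Zeta only — synapomorphy for {Beta, Delta, Epsilon, Zeta}.
stipules present: derived state '+' in Beta, Epsilon, and Zeta only — synapomorphy for {Beta, Epsilon, Zeta}.
Only Alpha, Beta, Delta, Epsilon, and Zeta show the derived state '-' for caudal autotomy, supporting them as a clade.
All ingroup taxa share the derived state '-' for compound eyes; it defines the ingroup but does not resolve relationships within it.
Most parsimonious ingroup topology: ((((Beta,(Epsilon,Zeta)),Delta),Alpha),Theta).
Epsilon and Zeta form a cherry on this tree, so they are sister taxa.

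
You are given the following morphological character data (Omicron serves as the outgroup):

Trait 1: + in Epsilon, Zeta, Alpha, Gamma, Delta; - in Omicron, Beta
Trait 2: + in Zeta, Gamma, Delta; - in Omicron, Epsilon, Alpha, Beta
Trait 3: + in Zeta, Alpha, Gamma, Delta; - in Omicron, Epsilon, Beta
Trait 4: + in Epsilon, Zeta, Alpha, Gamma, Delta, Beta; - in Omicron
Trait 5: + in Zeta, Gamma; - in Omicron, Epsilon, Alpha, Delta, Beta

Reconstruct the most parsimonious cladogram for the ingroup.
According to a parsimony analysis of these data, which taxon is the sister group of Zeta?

Gamma

The outgroup has state '-' for every character, so '+' is the derived state throughout.
Only Alpha, Delta, Epsilon, Gamma, and Zeta show the derived state '+' for Trait 1, supporting them as a clade.
Trait 2 (derived state '+') is shared by Delta, Gamma, and Zeta — a synapomorphy uniting that clade.
Trait 3: derived state '+' in Alpha, Delta, Gamma, and Zeta only — synapomorphy for {Alpha, Delta, Gamma, Zeta}.
All ingroup taxa share the derived state '+' for Trait 4; it defines the ingroup but does not resolve relationships within it.
Trait 5: derived state '+' in Gamma and Zeta only — synapomorphy for {Gamma, Zeta}.
Most parsimonious ingroup topology: ((Epsilon,(((Zeta,Gamma),Delta),Alpha)),Beta).
Zeta and Gamma form a cherry on this tree, so they are sister taxa.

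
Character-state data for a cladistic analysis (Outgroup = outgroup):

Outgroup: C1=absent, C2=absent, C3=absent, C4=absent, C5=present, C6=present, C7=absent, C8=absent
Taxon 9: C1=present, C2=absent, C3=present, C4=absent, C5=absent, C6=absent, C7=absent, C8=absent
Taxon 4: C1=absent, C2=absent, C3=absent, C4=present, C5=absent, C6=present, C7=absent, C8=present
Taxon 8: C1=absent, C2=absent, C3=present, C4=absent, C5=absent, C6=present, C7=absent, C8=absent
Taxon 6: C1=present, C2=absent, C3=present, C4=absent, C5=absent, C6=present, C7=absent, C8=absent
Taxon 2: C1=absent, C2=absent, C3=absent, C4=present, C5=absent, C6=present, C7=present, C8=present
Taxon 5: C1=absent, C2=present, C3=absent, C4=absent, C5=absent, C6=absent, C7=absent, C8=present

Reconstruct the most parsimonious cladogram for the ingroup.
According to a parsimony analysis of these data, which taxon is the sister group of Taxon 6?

Taxon 9

Character polarity is set by the outgroup: the derived state is whichever differs from the outgroup's state, so for C5, C6 the derived state is 'absent', and for the remaining characters it is 'present'.
C1 (derived state 'present') is shared by Taxon 6 and Taxon 9 — a synapomorphy uniting that clade.
C2: derived state 'present' in Taxon 5 only — an autapomorphy, so it tells us nothing about relationships among taxa.
C3 (derived state 'present') is shared by Taxon 6, Taxon 8, and Taxon 9 — a synapomorphy uniting that clade.
C4 (derived state 'present') is shared by Taxon 2 and Taxon 4 — a synapomorphy uniting that clade.
All ingroup taxa share the derived state 'absent' for C5; it defines the ingroup but does not resolve relationships within it.
C6 groups Taxon 5 and Taxon 9, which is incompatible with the clades supported by the remaining characters; treating it as convergent (homoplasy) costs fewer steps than any alternative tree.
C7: derived state 'present' in Taxon 2 only — an autapomorphy, so it tells us nothing about relationships among taxa.
C8: derived state 'present' in Taxon 2, Taxon 4, and Taxon 5 only — synapomorphy for {Taxon 2, Taxon 4, Taxon 5}.
Most parsimonious ingroup topology: (((Taxon 9,Taxon 6),Taxon 8),((Taxon 4,Taxon 2),Taxon 5)).
Taxon 6 and Taxon 9 form a cherry on this tree, so they are sister taxa.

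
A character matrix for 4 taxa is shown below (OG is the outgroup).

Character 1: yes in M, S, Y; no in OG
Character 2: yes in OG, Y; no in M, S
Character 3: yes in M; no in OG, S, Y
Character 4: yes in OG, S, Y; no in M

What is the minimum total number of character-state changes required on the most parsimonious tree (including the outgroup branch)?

4

Character polarity is set by the outgroup: the derived state is whichever differs from the outgroup's state, so for Character 2, Character 4 the derived state is 'no', and for the remaining characters it is 'yes'.
Character 1 (derived state 'yes') is shared by all ingroup taxa — unites the whole ingroup.
Only M and S show the derived state 'no' for Character 2, supporting them as a clade.
Character 3 (derived state 'yes') is unique to M (autapomorphy; uninformative for grouping).
Character 4 (derived state 'no') is unique to M (autapomorphy; uninformative for grouping).
Most parsimonious ingroup topology: ((M,S),Y).
Changes per character on this tree: Character 1: 1; Character 2: 1; Character 3: 1; Character 4: 1.
Total = 4.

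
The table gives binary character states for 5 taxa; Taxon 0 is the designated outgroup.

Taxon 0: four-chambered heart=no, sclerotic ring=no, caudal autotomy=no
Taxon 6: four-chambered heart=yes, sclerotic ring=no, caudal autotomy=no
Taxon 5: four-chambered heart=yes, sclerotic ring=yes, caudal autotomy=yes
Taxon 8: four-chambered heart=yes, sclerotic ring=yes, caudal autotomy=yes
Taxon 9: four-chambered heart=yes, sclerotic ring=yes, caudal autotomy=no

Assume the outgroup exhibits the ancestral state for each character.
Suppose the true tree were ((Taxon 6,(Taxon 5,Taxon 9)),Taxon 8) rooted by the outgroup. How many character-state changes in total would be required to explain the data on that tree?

5

Map each character onto ((Taxon 6,(Taxon 5,Taxon 9)),Taxon 8) (rooted by Taxon 0) and count the minimum state changes it requires (Fitch parsimony):
four-chambered heart: 1; sclerotic ring: 2; caudal autotomy: 2.
Total tree length = 5.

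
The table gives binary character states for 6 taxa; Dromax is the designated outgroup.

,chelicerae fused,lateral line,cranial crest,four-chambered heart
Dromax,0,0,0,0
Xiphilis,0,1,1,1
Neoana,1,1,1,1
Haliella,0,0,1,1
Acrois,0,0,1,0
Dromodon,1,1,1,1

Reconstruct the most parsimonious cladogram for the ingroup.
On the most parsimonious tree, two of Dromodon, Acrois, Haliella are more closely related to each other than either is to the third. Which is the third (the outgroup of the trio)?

The outgroup has state '0' for every character, so '1' is the derived state throughout.
chelicerae fused: derived state '1' in Dromodon and Neoana only — synapomorphy for {Dromodon, Neoana}.
lateral line: derived state '1' in Dromodon, Neoana, and Xiphilis only — synapomorphy for {Dromodon, Neoana, Xiphilis}.
All ingroup taxa share the derived state '1' for cranial crest; it defines the ingroup but does not resolve relationships within it.
four-chambered heart (derived state '1') is shared by Dromodon, Haliella, Neoana, and Xiphilis — a synapomorphy uniting that clade.
Most parsimonious ingroup topology: (((Xiphilis,(Neoana,Dromodon)),Haliella),Acrois).
Dromodon and Haliella share a more recent common ancestor with each other than either does with Acrois, so Acrois is the least closely related of the three.

Acrois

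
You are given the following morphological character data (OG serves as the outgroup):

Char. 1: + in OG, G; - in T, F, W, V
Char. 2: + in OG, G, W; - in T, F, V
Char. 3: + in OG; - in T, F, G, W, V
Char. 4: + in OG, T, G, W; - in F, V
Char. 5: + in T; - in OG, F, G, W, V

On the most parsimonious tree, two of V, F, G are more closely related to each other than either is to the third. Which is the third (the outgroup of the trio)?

G

Character polarity is set by the outgroup: the derived state is whichever differs from the outgroup's state, so for Char. 1, Char. 2, Char. 3, Char. 4 the derived state is '-', and for the remaining characters it is '+'.
Only F, T, V, and W show the derived state '-' for Char. 1, supporting them as a clade.
Char. 2 (derived state '-') is shared by F, T, and V — a synapomorphy uniting that clade.
All ingroup taxa share the derived state '-' for Char. 3; it defines the ingroup but does not resolve relationships within it.
Only F and V show the derived state '-' for Char. 4, supporting them as a clade.
Char. 5 (derived state '+') is unique to T (autapomorphy; uninformative for grouping).
Most parsimonious ingroup topology: (((T,(F,V)),W),G).
F and V share a more recent common ancestor with each other than either does with G, so G is the least closely related of the three.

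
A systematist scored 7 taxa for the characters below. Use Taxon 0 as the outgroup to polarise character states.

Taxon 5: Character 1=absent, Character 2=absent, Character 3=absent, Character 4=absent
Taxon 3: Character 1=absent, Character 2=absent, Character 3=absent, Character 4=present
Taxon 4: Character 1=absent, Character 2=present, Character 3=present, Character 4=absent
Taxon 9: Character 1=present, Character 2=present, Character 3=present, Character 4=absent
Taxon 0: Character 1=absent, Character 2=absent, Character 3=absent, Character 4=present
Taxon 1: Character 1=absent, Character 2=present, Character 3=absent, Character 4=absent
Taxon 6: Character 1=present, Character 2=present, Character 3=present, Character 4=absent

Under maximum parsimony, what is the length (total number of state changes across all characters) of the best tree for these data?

Character polarity is set by the outgroup: the derived state is whichever differs from the outgroup's state, so for Character 4 the derived state is 'absent', and for the remaining characters it is 'present'.
Character 1: derived state 'present' in Taxon 6 and Taxon 9 only — synapomorphy for {Taxon 6, Taxon 9}.
Character 2 (derived state 'present') is shared by Taxon 1, Taxon 4, Taxon 6, and Taxon 9 — a synapomorphy uniting that clade.
Only Taxon 4, Taxon 6, and Taxon 9 show the derived state 'present' for Character 3, supporting them as a clade.
Character 4 (derived state 'absent') is shared by Taxon 1, Taxon 4, Taxon 5, Taxon 6, and Taxon 9 — a synapomorphy uniting that clade.
Most parsimonious ingroup topology: ((((Taxon 4,(Taxon 9,Taxon 6)),Taxon 1),Taxon 5),Taxon 3).
Changes per character on this tree: Character 1: 1; Character 2: 1; Character 3: 1; Character 4: 1.
Total = 4.

4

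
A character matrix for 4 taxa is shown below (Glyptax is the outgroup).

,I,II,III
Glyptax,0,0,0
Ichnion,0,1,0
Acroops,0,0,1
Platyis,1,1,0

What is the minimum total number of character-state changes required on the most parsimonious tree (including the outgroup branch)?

The outgroup has state '0' for every character, so '1' is the derived state throughout.
I: derived state '1' in Platyis only — an autapomorphy, so it tells us nothing about relationships among taxa.
II: derived state '1' in Ichnion and Platyis only — synapomorphy for {Ichnion, Platyis}.
III: derived state '1' in Acroops only — an autapomorphy, so it tells us nothing about relationships among taxa.
Most parsimonious ingroup topology: ((Ichnion,Platyis),Acroops).
Changes per character on this tree: I: 1; II: 1; III: 1.
Total = 3.

3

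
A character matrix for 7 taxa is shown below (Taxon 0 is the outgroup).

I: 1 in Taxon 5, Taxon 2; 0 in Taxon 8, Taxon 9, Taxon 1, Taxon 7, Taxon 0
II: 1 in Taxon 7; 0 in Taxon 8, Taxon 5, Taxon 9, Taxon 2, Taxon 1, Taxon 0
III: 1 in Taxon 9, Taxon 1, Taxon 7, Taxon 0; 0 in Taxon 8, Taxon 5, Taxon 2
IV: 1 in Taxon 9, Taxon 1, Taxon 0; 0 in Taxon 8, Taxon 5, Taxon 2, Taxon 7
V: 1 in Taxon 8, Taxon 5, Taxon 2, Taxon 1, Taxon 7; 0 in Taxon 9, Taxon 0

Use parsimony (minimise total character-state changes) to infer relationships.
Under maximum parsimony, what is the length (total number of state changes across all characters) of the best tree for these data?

5

Character polarity is set by the outgroup: the derived state is whichever differs from the outgroup's state, so for III, IV the derived state is '0', and for the remaining characters it is '1'.
Only Taxon 2 and Taxon 5 show the derived state '1' for I, supporting them as a clade.
II: derived state '1' in Taxon 7 only — an autapomorphy, so it tells us nothing about relationships among taxa.
III (derived state '0') is shared by Taxon 2, Taxon 5, and Taxon 8 — a synapomorphy uniting that clade.
IV: derived state '0' in Taxon 2, Taxon 5, Taxon 7, and Taxon 8 only — synapomorphy for {Taxon 2, Taxon 5, Taxon 7, Taxon 8}.
V: derived state '1' in Taxon 1, Taxon 2, Taxon 5, Taxon 7, and Taxon 8 only — synapomorphy for {Taxon 1, Taxon 2, Taxon 5, Taxon 7, Taxon 8}.
Most parsimonious ingroup topology: (((((Taxon 2,Taxon 5),Taxon 8),Taxon 7),Taxon 1),Taxon 9).
Changes per character on this tree: I: 1; II: 1; III: 1; IV: 1; V: 1.
Total = 5.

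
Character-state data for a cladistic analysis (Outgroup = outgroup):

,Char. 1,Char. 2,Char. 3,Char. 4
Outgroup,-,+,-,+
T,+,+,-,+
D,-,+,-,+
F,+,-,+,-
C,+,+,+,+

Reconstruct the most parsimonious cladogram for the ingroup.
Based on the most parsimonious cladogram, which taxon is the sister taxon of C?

F

Character polarity is set by the outgroup: the derived state is whichever differs from the outgroup's state, so for Char. 2, Char. 4 the derived state is '-', and for the remaining characters it is '+'.
Only C, F, and T show the derived state '+' for Char. 1, supporting them as a clade.
Char. 2: derived state '-' in F only — an autapomorphy, so it tells us nothing about relationships among taxa.
Char. 3: derived state '+' in C and F only — synapomorphy for {C, F}.
Char. 4 (derived state '-') is unique to F (autapomorphy; uninformative for grouping).
Most parsimonious ingroup topology: ((T,(F,C)),D).
C and F form a cherry on this tree, so they are sister taxa.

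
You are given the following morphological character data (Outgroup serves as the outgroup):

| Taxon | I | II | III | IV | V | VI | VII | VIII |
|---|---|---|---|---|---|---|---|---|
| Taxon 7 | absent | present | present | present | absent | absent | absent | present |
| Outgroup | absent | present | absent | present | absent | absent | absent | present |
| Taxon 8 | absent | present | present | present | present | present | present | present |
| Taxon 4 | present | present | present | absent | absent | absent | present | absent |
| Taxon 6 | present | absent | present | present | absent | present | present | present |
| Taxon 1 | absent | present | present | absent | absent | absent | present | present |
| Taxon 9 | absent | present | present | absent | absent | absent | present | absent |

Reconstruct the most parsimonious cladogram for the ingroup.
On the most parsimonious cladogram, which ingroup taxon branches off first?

Character polarity is set by the outgroup: the derived state is whichever differs from the outgroup's state, so for II, IV, VIII the derived state is 'absent', and for the remaining characters it is 'present'.
I groups Taxon 4 and Taxon 6, which is incompatible with the clades supported by the remaining characters; treating it as convergent (homoplasy) costs fewer steps than any alternative tree.
II: derived state 'absent' in Taxon 6 only — an autapomorphy, so it tells us nothing about relationships among taxa.
All ingroup taxa share the derived state 'present' for III; it defines the ingroup but does not resolve relationships within it.
Only Taxon 1, Taxon 4, and Taxon 9 show the derived state 'absent' for IV, supporting them as a clade.
V: derived state 'present' in Taxon 8 only — an autapomorphy, so it tells us nothing about relationships among taxa.
VI (derived state 'present') is shared by Taxon 6 and Taxon 8 — a synapomorphy uniting that clade.
VII: derived state 'present' in Taxon 1, Taxon 4, Taxon 6, Taxon 8, and Taxon 9 only — synapomorphy for {Taxon 1, Taxon 4, Taxon 6, Taxon 8, Taxon 9}.
VIII (derived state 'absent') is shared by Taxon 4 and Taxon 9 — a synapomorphy uniting that clade.
Most parsimonious ingroup topology: ((((Taxon 9,Taxon 4),Taxon 1),(Taxon 6,Taxon 8)),Taxon 7).
Taxon 7 is sister to the clade containing all other ingroup taxa, so it is the earliest-diverging (most basal) ingroup lineage.

Taxon 7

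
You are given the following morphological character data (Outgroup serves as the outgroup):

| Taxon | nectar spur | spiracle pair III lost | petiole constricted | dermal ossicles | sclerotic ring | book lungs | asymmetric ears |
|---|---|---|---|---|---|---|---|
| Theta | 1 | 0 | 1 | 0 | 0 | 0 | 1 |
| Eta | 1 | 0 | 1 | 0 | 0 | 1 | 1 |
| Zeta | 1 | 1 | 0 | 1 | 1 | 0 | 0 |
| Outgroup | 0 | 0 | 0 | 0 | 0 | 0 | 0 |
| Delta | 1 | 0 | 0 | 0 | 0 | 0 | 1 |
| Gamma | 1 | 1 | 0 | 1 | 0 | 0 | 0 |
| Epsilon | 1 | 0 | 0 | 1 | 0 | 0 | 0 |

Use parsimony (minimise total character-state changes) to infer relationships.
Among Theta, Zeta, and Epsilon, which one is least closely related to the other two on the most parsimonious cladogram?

The outgroup has state '0' for every character, so '1' is the derived state throughout.
nectar spur (derived state '1') is shared by all ingroup taxa — unites the whole ingroup.
Only Gamma and Zeta show the derived state '1' for spiracle pair III lost, supporting them as a clade.
petiole constricted: derived state '1' in Eta and Theta only — synapomorphy for {Eta, Theta}.
Only Epsilon, Gamma, and Zeta show the derived state '1' for dermal ossicles, supporting them as a clade.
sclerotic ring (derived state '1') is unique to Zeta (autapomorphy; uninformative for grouping).
book lungs: derived state '1' in Eta only — an autapomorphy, so it tells us nothing about relationships among taxa.
asymmetric ears: derived state '1' in Delta, Eta, and Theta only — synapomorphy for {Delta, Eta, Theta}.
Most parsimonious ingroup topology: (((Gamma,Zeta),Epsilon),((Theta,Eta),Delta)).
Epsilon and Zeta share a more recent common ancestor with each other than either does with Theta, so Theta is the least closely related of the three.

Theta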